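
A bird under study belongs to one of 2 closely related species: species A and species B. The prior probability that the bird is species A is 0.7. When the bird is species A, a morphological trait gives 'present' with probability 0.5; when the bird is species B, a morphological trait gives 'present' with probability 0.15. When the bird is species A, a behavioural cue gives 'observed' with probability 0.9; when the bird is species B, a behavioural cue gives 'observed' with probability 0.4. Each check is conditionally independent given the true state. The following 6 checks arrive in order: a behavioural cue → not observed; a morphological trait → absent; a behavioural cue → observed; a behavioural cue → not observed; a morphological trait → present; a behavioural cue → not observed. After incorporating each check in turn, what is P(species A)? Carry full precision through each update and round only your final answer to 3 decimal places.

0.045

After a behavioural cue='not observed': P(species A) = 0.1·0.7000 / (0.1·0.7000 + 0.6·0.3000) ≈ 0.2800
After a morphological trait='absent': P(species A) = 0.5·0.2800 / (0.5·0.2800 + 0.85·0.7200) ≈ 0.1862
After a behavioural cue='observed': P(species A) = 0.9·0.1862 / (0.9·0.1862 + 0.4·0.8138) ≈ 0.3398
After a behavioural cue='not observed': P(species A) = 0.1·0.3398 / (0.1·0.3398 + 0.6·0.6602) ≈ 0.0790
After a morphological trait='present': P(species A) = 0.5·0.0790 / (0.5·0.0790 + 0.15·0.9210) ≈ 0.2224
After a behavioural cue='not observed': P(species A) = 0.1·0.2224 / (0.1·0.2224 + 0.6·0.7776) ≈ 0.0455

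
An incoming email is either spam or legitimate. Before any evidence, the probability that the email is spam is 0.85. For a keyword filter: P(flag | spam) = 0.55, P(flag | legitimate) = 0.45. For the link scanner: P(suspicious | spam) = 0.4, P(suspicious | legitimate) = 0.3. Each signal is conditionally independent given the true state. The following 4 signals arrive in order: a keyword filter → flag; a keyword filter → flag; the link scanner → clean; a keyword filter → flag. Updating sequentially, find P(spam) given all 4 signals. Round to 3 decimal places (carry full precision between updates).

0.899

After a keyword filter='flag': P(spam) = 0.55·0.8500 / (0.55·0.8500 + 0.45·0.1500) ≈ 0.8738
After a keyword filter='flag': P(spam) = 0.55·0.8738 / (0.55·0.8738 + 0.45·0.1262) ≈ 0.8943
After the link scanner='clean': P(spam) = 0.6·0.8943 / (0.6·0.8943 + 0.7·0.1057) ≈ 0.8789
After a keyword filter='flag': P(spam) = 0.55·0.8789 / (0.55·0.8789 + 0.45·0.1211) ≈ 0.8987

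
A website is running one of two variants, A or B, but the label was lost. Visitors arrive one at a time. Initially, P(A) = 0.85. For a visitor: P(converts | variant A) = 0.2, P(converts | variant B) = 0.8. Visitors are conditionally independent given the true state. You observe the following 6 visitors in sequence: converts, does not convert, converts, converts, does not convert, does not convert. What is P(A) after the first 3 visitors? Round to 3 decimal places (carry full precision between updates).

Each posterior becomes the prior for the next update.
After 'converts': P(A) = 0.2·0.8500 / (0.2·0.8500 + 0.8·0.1500) ≈ 0.5862
After 'does not convert': P(A) = 0.8·0.5862 / (0.8·0.5862 + 0.2·0.4138) ≈ 0.8500
After 'converts': P(A) = 0.2·0.8500 / (0.2·0.8500 + 0.8·0.1500) ≈ 0.5862

0.586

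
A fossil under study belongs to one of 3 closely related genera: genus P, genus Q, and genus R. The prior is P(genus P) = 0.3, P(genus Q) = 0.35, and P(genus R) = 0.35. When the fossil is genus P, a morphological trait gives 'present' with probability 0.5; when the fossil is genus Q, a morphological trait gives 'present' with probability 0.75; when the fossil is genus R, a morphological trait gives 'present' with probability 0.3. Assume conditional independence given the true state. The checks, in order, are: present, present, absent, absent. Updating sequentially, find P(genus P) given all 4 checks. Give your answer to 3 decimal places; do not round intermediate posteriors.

0.403

After 'present': normaliser = 0.5·0.3000 + 0.75·0.3500 + 0.3·0.3500; P(genus P) ≈ 0.2899, P(genus Q) ≈ 0.5072, P(genus R) ≈ 0.2029
After 'present': normaliser = 0.5·0.2899 + 0.75·0.5072 + 0.3·0.2029; P(genus P) ≈ 0.2472, P(genus Q) ≈ 0.6489, P(genus R) ≈ 0.1038
After 'absent': normaliser = 0.5·0.2472 + 0.25·0.6489 + 0.7·0.1038; P(genus P) ≈ 0.3448, P(genus Q) ≈ 0.4525, P(genus R) ≈ 0.2027
After 'absent': normaliser = 0.5·0.3448 + 0.25·0.4525 + 0.7·0.2027; P(genus P) ≈ 0.4033, P(genus Q) ≈ 0.2647, P(genus R) ≈ 0.3320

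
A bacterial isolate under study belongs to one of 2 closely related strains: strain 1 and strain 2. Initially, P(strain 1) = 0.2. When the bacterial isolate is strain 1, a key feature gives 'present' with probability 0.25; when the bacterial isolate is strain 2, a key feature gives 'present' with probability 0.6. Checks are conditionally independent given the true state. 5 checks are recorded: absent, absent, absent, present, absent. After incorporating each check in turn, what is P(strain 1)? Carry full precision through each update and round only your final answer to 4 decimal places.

After 'absent': P(strain 1) = 0.75·0.2000 / (0.75·0.2000 + 0.4·0.8000) ≈ 0.3191
After 'absent': P(strain 1) = 0.75·0.3191 / (0.75·0.3191 + 0.4·0.6809) ≈ 0.4678
After 'absent': P(strain 1) = 0.75·0.4678 / (0.75·0.4678 + 0.4·0.5322) ≈ 0.6223
After 'present': P(strain 1) = 0.25·0.6223 / (0.25·0.6223 + 0.6·0.3777) ≈ 0.4071
After 'absent': P(strain 1) = 0.75·0.4071 / (0.75·0.4071 + 0.4·0.5929) ≈ 0.5628

0.5628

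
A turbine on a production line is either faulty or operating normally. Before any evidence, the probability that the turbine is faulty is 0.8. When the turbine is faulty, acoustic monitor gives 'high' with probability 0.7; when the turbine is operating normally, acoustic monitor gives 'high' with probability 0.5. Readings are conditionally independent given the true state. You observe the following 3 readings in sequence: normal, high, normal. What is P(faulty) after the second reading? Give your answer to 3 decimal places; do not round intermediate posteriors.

Apply Bayes' rule sequentially, carrying P(faulty) forward.
After 'normal': P(faulty) = 0.3·0.8000 / (0.3·0.8000 + 0.5·0.2000) ≈ 0.7059
After 'high': P(faulty) = 0.7·0.7059 / (0.7·0.7059 + 0.5·0.2941) ≈ 0.7706

0.771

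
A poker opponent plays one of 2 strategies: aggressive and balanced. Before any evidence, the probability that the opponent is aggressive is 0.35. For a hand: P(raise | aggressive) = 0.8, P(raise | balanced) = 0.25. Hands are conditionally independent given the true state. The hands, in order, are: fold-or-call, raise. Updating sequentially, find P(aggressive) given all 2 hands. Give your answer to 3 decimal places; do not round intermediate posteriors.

After 'fold-or-call': P(aggressive) = 0.2·0.3500 / (0.2·0.3500 + 0.75·0.6500) ≈ 0.1256
After 'raise': P(aggressive) = 0.8·0.1256 / (0.8·0.1256 + 0.25·0.8744) ≈ 0.3148

0.315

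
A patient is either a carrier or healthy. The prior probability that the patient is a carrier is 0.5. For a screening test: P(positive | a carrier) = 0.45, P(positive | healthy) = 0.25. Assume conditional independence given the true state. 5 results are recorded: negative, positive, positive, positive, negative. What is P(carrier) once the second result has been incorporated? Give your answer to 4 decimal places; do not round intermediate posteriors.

After 'negative': P(carrier) = 0.55·0.5000 / (0.55·0.5000 + 0.75·0.5000) ≈ 0.4231
After 'positive': P(carrier) = 0.45·0.4231 / (0.45·0.4231 + 0.25·0.5769) ≈ 0.5690

0.5690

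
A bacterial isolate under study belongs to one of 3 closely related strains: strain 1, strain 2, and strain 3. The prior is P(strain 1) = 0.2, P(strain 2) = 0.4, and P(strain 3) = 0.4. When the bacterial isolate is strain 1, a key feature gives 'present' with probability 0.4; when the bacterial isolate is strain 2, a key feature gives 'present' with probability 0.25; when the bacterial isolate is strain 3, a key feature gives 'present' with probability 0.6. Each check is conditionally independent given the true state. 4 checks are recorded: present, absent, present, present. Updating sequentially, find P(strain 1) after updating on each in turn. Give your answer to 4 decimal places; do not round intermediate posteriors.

0.1637

After 'present': normaliser = 0.4·0.2000 + 0.25·0.4000 + 0.6·0.4000; P(strain 1) ≈ 0.1905, P(strain 2) ≈ 0.2381, P(strain 3) ≈ 0.5714
After 'absent': normaliser = 0.6·0.1905 + 0.75·0.2381 + 0.4·0.5714; P(strain 1) ≈ 0.2192, P(strain 2) ≈ 0.3425, P(strain 3) ≈ 0.4384
After 'present': normaliser = 0.4·0.2192 + 0.25·0.3425 + 0.6·0.4384; P(strain 1) ≈ 0.2009, P(strain 2) ≈ 0.1962, P(strain 3) ≈ 0.6028
After 'present': normaliser = 0.4·0.2009 + 0.25·0.1962 + 0.6·0.6028; P(strain 1) ≈ 0.1637, P(strain 2) ≈ 0.0999, P(strain 3) ≈ 0.7365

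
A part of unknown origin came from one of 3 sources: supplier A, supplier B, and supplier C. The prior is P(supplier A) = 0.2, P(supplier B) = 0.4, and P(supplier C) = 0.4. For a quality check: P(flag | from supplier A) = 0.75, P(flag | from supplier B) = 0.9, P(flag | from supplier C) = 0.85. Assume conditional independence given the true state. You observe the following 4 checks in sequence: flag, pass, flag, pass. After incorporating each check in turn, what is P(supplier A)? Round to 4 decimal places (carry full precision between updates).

0.4192

After 'flag': normaliser = 0.75·0.2000 + 0.9·0.4000 + 0.85·0.4000; P(supplier A) ≈ 0.1765, P(supplier B) ≈ 0.4235, P(supplier C) ≈ 0.4000
After 'pass': normaliser = 0.25·0.1765 + 0.1·0.4235 + 0.15·0.4000; P(supplier A) ≈ 0.3012, P(supplier B) ≈ 0.2892, P(supplier C) ≈ 0.4096
After 'flag': normaliser = 0.75·0.3012 + 0.9·0.2892 + 0.85·0.4096; P(supplier A) ≈ 0.2708, P(supplier B) ≈ 0.3119, P(supplier C) ≈ 0.4173
After 'pass': normaliser = 0.25·0.2708 + 0.1·0.3119 + 0.15·0.4173; P(supplier A) ≈ 0.4192, P(supplier B) ≈ 0.1932, P(supplier C) ≈ 0.3877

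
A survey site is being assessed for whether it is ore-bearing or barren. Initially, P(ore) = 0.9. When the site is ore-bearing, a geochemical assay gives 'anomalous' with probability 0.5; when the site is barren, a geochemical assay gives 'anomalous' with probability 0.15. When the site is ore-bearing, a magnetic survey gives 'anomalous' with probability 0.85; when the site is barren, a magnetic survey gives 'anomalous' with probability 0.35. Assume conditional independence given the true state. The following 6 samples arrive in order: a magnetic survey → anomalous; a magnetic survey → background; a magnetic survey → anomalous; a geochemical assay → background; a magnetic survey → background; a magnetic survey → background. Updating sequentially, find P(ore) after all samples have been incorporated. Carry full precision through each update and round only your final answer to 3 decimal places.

Each posterior becomes the prior for the next update.
After a magnetic survey='anomalous': P(ore) = 0.85·0.9000 / (0.85·0.9000 + 0.35·0.1000) ≈ 0.9563
After a magnetic survey='background': P(ore) = 0.15·0.9563 / (0.15·0.9563 + 0.65·0.0437) ≈ 0.8345
After a magnetic survey='anomalous': P(ore) = 0.85·0.8345 / (0.85·0.8345 + 0.35·0.1655) ≈ 0.9245
After a geochemical assay='background': P(ore) = 0.5·0.9245 / (0.5·0.9245 + 0.85·0.0755) ≈ 0.8781
After a magnetic survey='background': P(ore) = 0.15·0.8781 / (0.15·0.8781 + 0.65·0.1219) ≈ 0.6245
After a magnetic survey='background': P(ore) = 0.15·0.6245 / (0.15·0.6245 + 0.65·0.3755) ≈ 0.2773

0.277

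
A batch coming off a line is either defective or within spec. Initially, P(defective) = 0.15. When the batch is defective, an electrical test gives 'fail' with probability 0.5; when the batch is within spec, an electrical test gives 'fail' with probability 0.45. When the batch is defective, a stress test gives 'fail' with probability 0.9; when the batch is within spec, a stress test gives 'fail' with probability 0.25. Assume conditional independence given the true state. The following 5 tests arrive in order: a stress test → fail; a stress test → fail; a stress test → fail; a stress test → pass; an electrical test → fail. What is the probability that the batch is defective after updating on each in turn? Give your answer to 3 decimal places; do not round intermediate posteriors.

After a stress test='fail': P(defective) = 0.9·0.1500 / (0.9·0.1500 + 0.25·0.8500) ≈ 0.3885
After a stress test='fail': P(defective) = 0.9·0.3885 / (0.9·0.3885 + 0.25·0.6115) ≈ 0.6958
After a stress test='fail': P(defective) = 0.9·0.6958 / (0.9·0.6958 + 0.25·0.3042) ≈ 0.8917
After a stress test='pass': P(defective) = 0.1·0.8917 / (0.1·0.8917 + 0.75·0.1083) ≈ 0.5233
After an electrical test='fail': P(defective) = 0.5·0.5233 / (0.5·0.5233 + 0.45·0.4767) ≈ 0.5495

0.550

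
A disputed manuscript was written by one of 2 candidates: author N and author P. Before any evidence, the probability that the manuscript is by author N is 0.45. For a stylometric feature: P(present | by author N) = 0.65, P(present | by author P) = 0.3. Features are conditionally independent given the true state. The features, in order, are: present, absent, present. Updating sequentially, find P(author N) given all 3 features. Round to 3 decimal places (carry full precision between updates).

0.658

After 'present': P(author N) = 0.65·0.4500 / (0.65·0.4500 + 0.3·0.5500) ≈ 0.6393
After 'absent': P(author N) = 0.35·0.6393 / (0.35·0.6393 + 0.7·0.3607) ≈ 0.4699
After 'present': P(author N) = 0.65·0.4699 / (0.65·0.4699 + 0.3·0.5301) ≈ 0.6576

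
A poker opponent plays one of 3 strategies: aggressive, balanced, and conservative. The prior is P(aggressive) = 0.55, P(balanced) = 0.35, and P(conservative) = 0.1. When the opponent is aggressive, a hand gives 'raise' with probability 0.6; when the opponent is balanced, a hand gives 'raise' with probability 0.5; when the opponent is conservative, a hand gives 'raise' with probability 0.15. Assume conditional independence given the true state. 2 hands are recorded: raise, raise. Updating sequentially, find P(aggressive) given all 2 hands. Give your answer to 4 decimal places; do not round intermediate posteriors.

After 'raise': normaliser = 0.6·0.5500 + 0.5·0.3500 + 0.15·0.1000; P(aggressive) ≈ 0.6346, P(balanced) ≈ 0.3365, P(conservative) ≈ 0.0288
After 'raise': normaliser = 0.6·0.6346 + 0.5·0.3365 + 0.15·0.0288; P(aggressive) ≈ 0.6881, P(balanced) ≈ 0.3041, P(conservative) ≈ 0.0078

0.6881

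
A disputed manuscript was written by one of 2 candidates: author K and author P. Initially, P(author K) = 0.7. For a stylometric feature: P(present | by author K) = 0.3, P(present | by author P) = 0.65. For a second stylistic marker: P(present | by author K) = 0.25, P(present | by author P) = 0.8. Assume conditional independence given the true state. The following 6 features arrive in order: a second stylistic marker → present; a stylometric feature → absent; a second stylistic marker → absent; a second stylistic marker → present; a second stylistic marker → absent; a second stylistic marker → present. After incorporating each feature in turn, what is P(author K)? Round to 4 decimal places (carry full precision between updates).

0.6670

After a second stylistic marker='present': P(author K) = 0.25·0.7000 / (0.25·0.7000 + 0.8·0.3000) ≈ 0.4217
After a stylometric feature='absent': P(author K) = 0.7·0.4217 / (0.7·0.4217 + 0.35·0.5783) ≈ 0.5932
After a second stylistic marker='absent': P(author K) = 0.75·0.5932 / (0.75·0.5932 + 0.2·0.4068) ≈ 0.8454
After a second stylistic marker='present': P(author K) = 0.25·0.8454 / (0.25·0.8454 + 0.8·0.1546) ≈ 0.6309
After a second stylistic marker='absent': P(author K) = 0.75·0.6309 / (0.75·0.6309 + 0.2·0.3691) ≈ 0.8650
After a second stylistic marker='present': P(author K) = 0.25·0.8650 / (0.25·0.8650 + 0.8·0.1350) ≈ 0.6670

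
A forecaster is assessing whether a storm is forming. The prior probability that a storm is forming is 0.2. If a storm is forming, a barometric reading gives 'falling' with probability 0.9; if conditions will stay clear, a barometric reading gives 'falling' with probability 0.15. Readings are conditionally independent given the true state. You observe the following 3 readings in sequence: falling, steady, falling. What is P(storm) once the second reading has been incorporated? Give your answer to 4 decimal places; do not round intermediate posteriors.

Each posterior becomes the prior for the next update.
After 'falling': P(storm) = 0.9·0.2000 / (0.9·0.2000 + 0.15·0.8000) ≈ 0.6000
After 'steady': P(storm) = 0.1·0.6000 / (0.1·0.6000 + 0.85·0.4000) ≈ 0.1500

0.1500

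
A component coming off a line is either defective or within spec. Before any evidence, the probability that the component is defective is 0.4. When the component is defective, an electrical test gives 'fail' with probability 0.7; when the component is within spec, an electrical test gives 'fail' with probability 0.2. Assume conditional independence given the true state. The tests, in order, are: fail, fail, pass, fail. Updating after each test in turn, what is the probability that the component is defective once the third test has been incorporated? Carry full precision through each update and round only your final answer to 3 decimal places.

0.754

After 'fail': P(defective) = 0.7·0.4000 / (0.7·0.4000 + 0.2·0.6000) ≈ 0.7000
After 'fail': P(defective) = 0.7·0.7000 / (0.7·0.7000 + 0.2·0.3000) ≈ 0.8909
After 'pass': P(defective) = 0.3·0.8909 / (0.3·0.8909 + 0.8·0.1091) ≈ 0.7538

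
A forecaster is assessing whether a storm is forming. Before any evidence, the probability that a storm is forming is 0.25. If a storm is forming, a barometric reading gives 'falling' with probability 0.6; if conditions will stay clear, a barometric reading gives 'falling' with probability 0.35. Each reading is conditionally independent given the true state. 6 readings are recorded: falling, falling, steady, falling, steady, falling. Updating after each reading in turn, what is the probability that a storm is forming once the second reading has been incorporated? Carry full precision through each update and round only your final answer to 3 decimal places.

0.495

After 'falling': P(storm) = 0.6·0.2500 / (0.6·0.2500 + 0.35·0.7500) ≈ 0.3636
After 'falling': P(storm) = 0.6·0.3636 / (0.6·0.3636 + 0.35·0.6364) ≈ 0.4948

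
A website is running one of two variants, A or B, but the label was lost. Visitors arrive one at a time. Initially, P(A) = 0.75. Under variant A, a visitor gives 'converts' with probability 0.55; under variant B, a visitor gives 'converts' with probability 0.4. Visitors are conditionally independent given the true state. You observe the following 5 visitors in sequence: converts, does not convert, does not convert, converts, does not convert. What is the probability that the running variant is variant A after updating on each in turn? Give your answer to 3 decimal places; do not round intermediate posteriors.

After 'converts': P(A) = 0.55·0.7500 / (0.55·0.7500 + 0.4·0.2500) ≈ 0.8049
After 'does not convert': P(A) = 0.45·0.8049 / (0.45·0.8049 + 0.6·0.1951) ≈ 0.7557
After 'does not convert': P(A) = 0.45·0.7557 / (0.45·0.7557 + 0.6·0.2443) ≈ 0.6988
After 'converts': P(A) = 0.55·0.6988 / (0.55·0.6988 + 0.4·0.3012) ≈ 0.7614
After 'does not convert': P(A) = 0.45·0.7614 / (0.45·0.7614 + 0.6·0.2386) ≈ 0.7053

0.705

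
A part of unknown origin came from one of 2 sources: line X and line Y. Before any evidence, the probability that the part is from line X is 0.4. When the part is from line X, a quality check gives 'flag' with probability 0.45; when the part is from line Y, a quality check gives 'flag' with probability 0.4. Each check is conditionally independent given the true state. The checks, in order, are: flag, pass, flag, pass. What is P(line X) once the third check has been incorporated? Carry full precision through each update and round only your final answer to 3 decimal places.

0.436

Each posterior becomes the prior for the next update.
After 'flag': P(line X) = 0.45·0.4000 / (0.45·0.4000 + 0.4·0.6000) ≈ 0.4286
After 'pass': P(line X) = 0.55·0.4286 / (0.55·0.4286 + 0.6·0.5714) ≈ 0.4074
After 'flag': P(line X) = 0.45·0.4074 / (0.45·0.4074 + 0.4·0.5926) ≈ 0.4361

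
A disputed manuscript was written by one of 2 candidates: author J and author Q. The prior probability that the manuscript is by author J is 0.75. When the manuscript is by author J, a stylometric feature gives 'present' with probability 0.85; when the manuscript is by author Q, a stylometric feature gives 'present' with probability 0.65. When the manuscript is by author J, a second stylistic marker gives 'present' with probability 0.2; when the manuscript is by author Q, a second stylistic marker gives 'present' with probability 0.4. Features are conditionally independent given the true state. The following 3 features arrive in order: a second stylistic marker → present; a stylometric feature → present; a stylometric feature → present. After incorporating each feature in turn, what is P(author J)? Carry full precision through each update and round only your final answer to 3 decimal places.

After a second stylistic marker='present': P(author J) = 0.2·0.7500 / (0.2·0.7500 + 0.4·0.2500) ≈ 0.6000
After a stylometric feature='present': P(author J) = 0.85·0.6000 / (0.85·0.6000 + 0.65·0.4000) ≈ 0.6623
After a stylometric feature='present': P(author J) = 0.85·0.6623 / (0.85·0.6623 + 0.65·0.3377) ≈ 0.7195

0.720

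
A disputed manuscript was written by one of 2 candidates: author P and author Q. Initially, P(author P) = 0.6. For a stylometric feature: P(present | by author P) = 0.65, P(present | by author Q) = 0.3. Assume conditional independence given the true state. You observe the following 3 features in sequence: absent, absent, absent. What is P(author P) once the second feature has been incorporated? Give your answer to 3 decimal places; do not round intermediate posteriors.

0.273

After 'absent': P(author P) = 0.35·0.6000 / (0.35·0.6000 + 0.7·0.4000) ≈ 0.4286
After 'absent': P(author P) = 0.35·0.4286 / (0.35·0.4286 + 0.7·0.5714) ≈ 0.2727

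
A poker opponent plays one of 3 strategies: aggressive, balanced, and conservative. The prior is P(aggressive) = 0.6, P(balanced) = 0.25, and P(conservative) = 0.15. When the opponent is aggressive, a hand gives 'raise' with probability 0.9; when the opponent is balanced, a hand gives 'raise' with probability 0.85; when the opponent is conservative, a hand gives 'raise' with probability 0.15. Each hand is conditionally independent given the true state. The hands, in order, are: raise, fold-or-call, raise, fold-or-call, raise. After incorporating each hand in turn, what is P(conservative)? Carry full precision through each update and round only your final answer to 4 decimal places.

0.0446

After 'raise': normaliser = 0.9·0.6000 + 0.85·0.2500 + 0.15·0.1500; P(aggressive) ≈ 0.6968, P(balanced) ≈ 0.2742, P(conservative) ≈ 0.0290
After 'fold-or-call': normaliser = 0.1·0.6968 + 0.15·0.2742 + 0.85·0.0290; P(aggressive) ≈ 0.5143, P(balanced) ≈ 0.3036, P(conservative) ≈ 0.1821
After 'raise': normaliser = 0.9·0.5143 + 0.85·0.3036 + 0.15·0.1821; P(aggressive) ≈ 0.6186, P(balanced) ≈ 0.3449, P(conservative) ≈ 0.0365
After 'fold-or-call': normaliser = 0.1·0.6186 + 0.15·0.3449 + 0.85·0.0365; P(aggressive) ≈ 0.4277, P(balanced) ≈ 0.3577, P(conservative) ≈ 0.2146
After 'raise': normaliser = 0.9·0.4277 + 0.85·0.3577 + 0.15·0.2146; P(aggressive) ≈ 0.5338, P(balanced) ≈ 0.4216, P(conservative) ≈ 0.0446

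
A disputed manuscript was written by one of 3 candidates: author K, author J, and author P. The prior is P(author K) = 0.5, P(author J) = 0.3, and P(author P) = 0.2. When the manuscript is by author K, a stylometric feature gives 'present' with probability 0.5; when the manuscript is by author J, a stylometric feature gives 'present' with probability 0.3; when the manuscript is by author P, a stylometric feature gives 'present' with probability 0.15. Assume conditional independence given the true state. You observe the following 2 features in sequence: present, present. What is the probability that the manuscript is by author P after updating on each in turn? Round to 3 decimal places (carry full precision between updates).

0.029

After 'present': normaliser = 0.5·0.5000 + 0.3·0.3000 + 0.15·0.2000; P(author K) ≈ 0.6757, P(author J) ≈ 0.2432, P(author P) ≈ 0.0811
After 'present': normaliser = 0.5·0.6757 + 0.3·0.2432 + 0.15·0.0811; P(author K) ≈ 0.7987, P(author J) ≈ 0.1725, P(author P) ≈ 0.0288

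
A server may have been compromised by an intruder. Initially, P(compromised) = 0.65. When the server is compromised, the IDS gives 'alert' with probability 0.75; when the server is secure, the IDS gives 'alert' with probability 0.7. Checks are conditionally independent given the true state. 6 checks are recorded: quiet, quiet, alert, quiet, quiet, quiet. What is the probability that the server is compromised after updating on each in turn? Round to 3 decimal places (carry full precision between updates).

0.444

After 'quiet': P(compromised) = 0.25·0.6500 / (0.25·0.6500 + 0.3·0.3500) ≈ 0.6075
After 'quiet': P(compromised) = 0.25·0.6075 / (0.25·0.6075 + 0.3·0.3925) ≈ 0.5633
After 'alert': P(compromised) = 0.75·0.5633 / (0.75·0.5633 + 0.7·0.4367) ≈ 0.5801
After 'quiet': P(compromised) = 0.25·0.5801 / (0.25·0.5801 + 0.3·0.4199) ≈ 0.5352
After 'quiet': P(compromised) = 0.25·0.5352 / (0.25·0.5352 + 0.3·0.4648) ≈ 0.4897
After 'quiet': P(compromised) = 0.25·0.4897 / (0.25·0.4897 + 0.3·0.5103) ≈ 0.4443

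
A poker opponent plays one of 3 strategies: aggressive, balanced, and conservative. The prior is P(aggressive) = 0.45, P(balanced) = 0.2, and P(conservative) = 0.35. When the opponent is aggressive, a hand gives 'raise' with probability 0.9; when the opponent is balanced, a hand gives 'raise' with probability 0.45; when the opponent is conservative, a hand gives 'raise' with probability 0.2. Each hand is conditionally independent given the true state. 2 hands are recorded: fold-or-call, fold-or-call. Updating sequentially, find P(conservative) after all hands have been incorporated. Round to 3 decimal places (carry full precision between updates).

After 'fold-or-call': normaliser = 0.1·0.4500 + 0.55·0.2000 + 0.8·0.3500; P(aggressive) ≈ 0.1034, P(balanced) ≈ 0.2529, P(conservative) ≈ 0.6437
After 'fold-or-call': normaliser = 0.1·0.1034 + 0.55·0.2529 + 0.8·0.6437; P(aggressive) ≈ 0.0156, P(balanced) ≈ 0.2093, P(conservative) ≈ 0.7751

0.775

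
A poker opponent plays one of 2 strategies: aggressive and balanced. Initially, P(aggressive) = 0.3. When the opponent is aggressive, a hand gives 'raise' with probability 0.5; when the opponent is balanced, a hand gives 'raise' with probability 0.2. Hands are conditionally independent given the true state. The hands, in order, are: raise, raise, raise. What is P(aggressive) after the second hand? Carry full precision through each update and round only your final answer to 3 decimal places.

0.728

Each posterior becomes the prior for the next update.
After 'raise': P(aggressive) = 0.5·0.3000 / (0.5·0.3000 + 0.2·0.7000) ≈ 0.5172
After 'raise': P(aggressive) = 0.5·0.5172 / (0.5·0.5172 + 0.2·0.4828) ≈ 0.7282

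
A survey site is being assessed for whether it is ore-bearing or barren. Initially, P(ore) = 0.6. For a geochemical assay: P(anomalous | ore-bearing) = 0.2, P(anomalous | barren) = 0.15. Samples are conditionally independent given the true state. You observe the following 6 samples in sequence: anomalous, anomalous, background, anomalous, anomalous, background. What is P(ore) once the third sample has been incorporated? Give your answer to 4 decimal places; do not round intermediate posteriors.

0.7151

After 'anomalous': P(ore) = 0.2·0.6000 / (0.2·0.6000 + 0.15·0.4000) ≈ 0.6667
After 'anomalous': P(ore) = 0.2·0.6667 / (0.2·0.6667 + 0.15·0.3333) ≈ 0.7273
After 'background': P(ore) = 0.8·0.7273 / (0.8·0.7273 + 0.85·0.2727) ≈ 0.7151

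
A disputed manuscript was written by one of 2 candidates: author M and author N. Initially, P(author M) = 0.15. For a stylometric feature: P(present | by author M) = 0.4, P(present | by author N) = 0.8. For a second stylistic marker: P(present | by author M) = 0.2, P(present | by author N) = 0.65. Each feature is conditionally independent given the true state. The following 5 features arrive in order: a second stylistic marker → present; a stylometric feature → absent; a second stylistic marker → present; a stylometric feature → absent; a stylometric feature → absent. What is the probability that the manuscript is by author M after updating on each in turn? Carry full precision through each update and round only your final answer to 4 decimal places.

0.3109

Apply Bayes' rule sequentially, carrying P(author M) forward.
After a second stylistic marker='present': P(author M) = 0.2·0.1500 / (0.2·0.1500 + 0.65·0.8500) ≈ 0.0515
After a stylometric feature='absent': P(author M) = 0.6·0.0515 / (0.6·0.0515 + 0.2·0.9485) ≈ 0.1401
After a second stylistic marker='present': P(author M) = 0.2·0.1401 / (0.2·0.1401 + 0.65·0.8599) ≈ 0.0477
After a stylometric feature='absent': P(author M) = 0.6·0.0477 / (0.6·0.0477 + 0.2·0.9523) ≈ 0.1307
After a stylometric feature='absent': P(author M) = 0.6·0.1307 / (0.6·0.1307 + 0.2·0.8693) ≈ 0.3109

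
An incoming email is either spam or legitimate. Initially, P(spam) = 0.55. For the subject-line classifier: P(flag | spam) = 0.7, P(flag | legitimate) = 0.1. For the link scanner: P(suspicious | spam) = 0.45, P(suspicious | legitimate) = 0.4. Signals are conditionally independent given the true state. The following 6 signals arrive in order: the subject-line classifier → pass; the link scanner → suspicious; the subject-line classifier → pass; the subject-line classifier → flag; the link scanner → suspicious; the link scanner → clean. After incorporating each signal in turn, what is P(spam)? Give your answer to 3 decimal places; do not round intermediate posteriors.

0.524

After the subject-line classifier='pass': P(spam) = 0.3·0.5500 / (0.3·0.5500 + 0.9·0.4500) ≈ 0.2895
After the link scanner='suspicious': P(spam) = 0.45·0.2895 / (0.45·0.2895 + 0.4·0.7105) ≈ 0.3143
After the subject-line classifier='pass': P(spam) = 0.3·0.3143 / (0.3·0.3143 + 0.9·0.6857) ≈ 0.1325
After the subject-line classifier='flag': P(spam) = 0.7·0.1325 / (0.7·0.1325 + 0.1·0.8675) ≈ 0.5168
After the link scanner='suspicious': P(spam) = 0.45·0.5168 / (0.45·0.5168 + 0.4·0.4832) ≈ 0.5461
After the link scanner='clean': P(spam) = 0.55·0.5461 / (0.55·0.5461 + 0.6·0.4539) ≈ 0.5245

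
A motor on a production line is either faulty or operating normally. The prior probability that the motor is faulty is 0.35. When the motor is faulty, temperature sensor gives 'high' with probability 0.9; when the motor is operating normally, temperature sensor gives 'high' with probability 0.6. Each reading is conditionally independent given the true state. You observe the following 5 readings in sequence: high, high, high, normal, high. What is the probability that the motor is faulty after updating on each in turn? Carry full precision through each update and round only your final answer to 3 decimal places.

After 'high': P(faulty) = 0.9·0.3500 / (0.9·0.3500 + 0.6·0.6500) ≈ 0.4468
After 'high': P(faulty) = 0.9·0.4468 / (0.9·0.4468 + 0.6·0.5532) ≈ 0.5478
After 'high': P(faulty) = 0.9·0.5478 / (0.9·0.5478 + 0.6·0.4522) ≈ 0.6451
After 'normal': P(faulty) = 0.1·0.6451 / (0.1·0.6451 + 0.4·0.3549) ≈ 0.3124
After 'high': P(faulty) = 0.9·0.3124 / (0.9·0.3124 + 0.6·0.6876) ≈ 0.4053

0.405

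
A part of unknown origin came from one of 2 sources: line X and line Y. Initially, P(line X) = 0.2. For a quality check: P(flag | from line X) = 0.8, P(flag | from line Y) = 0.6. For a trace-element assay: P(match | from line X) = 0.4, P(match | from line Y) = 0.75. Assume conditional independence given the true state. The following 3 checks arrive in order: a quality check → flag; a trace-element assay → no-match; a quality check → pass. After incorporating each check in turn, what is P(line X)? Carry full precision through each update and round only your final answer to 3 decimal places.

Each posterior becomes the prior for the next update.
After a quality check='flag': P(line X) = 0.8·0.2000 / (0.8·0.2000 + 0.6·0.8000) ≈ 0.2500
After a trace-element assay='no-match': P(line X) = 0.6·0.2500 / (0.6·0.2500 + 0.25·0.7500) ≈ 0.4444
After a quality check='pass': P(line X) = 0.2·0.4444 / (0.2·0.4444 + 0.4·0.5556) ≈ 0.2857

0.286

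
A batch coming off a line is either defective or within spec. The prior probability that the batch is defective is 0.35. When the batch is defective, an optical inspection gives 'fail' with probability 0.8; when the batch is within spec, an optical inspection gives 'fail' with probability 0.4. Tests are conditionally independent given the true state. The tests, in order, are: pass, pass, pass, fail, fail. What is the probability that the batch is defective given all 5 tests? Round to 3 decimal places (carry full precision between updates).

0.074

After 'pass': P(defective) = 0.2·0.3500 / (0.2·0.3500 + 0.6·0.6500) ≈ 0.1522
After 'pass': P(defective) = 0.2·0.1522 / (0.2·0.1522 + 0.6·0.8478) ≈ 0.0565
After 'pass': P(defective) = 0.2·0.0565 / (0.2·0.0565 + 0.6·0.9435) ≈ 0.0196
After 'fail': P(defective) = 0.8·0.0196 / (0.8·0.0196 + 0.4·0.9804) ≈ 0.0384
After 'fail': P(defective) = 0.8·0.0384 / (0.8·0.0384 + 0.4·0.9616) ≈ 0.0739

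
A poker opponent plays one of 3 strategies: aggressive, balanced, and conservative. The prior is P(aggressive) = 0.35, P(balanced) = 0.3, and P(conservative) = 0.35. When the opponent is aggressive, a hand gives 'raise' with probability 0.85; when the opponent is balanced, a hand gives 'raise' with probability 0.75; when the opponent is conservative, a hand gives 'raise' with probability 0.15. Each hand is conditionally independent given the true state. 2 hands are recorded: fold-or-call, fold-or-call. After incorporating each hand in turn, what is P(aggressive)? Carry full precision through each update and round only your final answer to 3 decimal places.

0.028

After 'fold-or-call': normaliser = 0.15·0.3500 + 0.25·0.3000 + 0.85·0.3500; P(aggressive) ≈ 0.1235, P(balanced) ≈ 0.1765, P(conservative) ≈ 0.7000
After 'fold-or-call': normaliser = 0.15·0.1235 + 0.25·0.1765 + 0.85·0.7000; P(aggressive) ≈ 0.0282, P(balanced) ≈ 0.0671, P(conservative) ≈ 0.9047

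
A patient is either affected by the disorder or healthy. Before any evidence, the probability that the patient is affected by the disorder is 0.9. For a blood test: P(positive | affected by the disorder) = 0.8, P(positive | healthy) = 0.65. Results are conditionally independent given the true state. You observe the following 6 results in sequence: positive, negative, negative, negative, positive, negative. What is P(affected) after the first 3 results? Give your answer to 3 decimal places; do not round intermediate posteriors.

0.783

After 'positive': P(affected) = 0.8·0.9000 / (0.8·0.9000 + 0.65·0.1000) ≈ 0.9172
After 'negative': P(affected) = 0.2·0.9172 / (0.2·0.9172 + 0.35·0.0828) ≈ 0.8636
After 'negative': P(affected) = 0.2·0.8636 / (0.2·0.8636 + 0.35·0.1364) ≈ 0.7834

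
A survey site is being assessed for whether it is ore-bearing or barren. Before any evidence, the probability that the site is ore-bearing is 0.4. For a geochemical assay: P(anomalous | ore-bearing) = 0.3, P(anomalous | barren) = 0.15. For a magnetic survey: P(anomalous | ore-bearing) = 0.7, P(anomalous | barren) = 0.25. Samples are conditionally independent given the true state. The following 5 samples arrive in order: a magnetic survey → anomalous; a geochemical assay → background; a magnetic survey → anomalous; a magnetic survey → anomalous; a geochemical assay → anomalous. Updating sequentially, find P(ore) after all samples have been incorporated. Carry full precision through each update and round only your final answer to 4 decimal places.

0.9602

After a magnetic survey='anomalous': P(ore) = 0.7·0.4000 / (0.7·0.4000 + 0.25·0.6000) ≈ 0.6512
After a geochemical assay='background': P(ore) = 0.7·0.6512 / (0.7·0.6512 + 0.85·0.3488) ≈ 0.6059
After a magnetic survey='anomalous': P(ore) = 0.7·0.6059 / (0.7·0.6059 + 0.25·0.3941) ≈ 0.8115
After a magnetic survey='anomalous': P(ore) = 0.7·0.8115 / (0.7·0.8115 + 0.25·0.1885) ≈ 0.9234
After a geochemical assay='anomalous': P(ore) = 0.3·0.9234 / (0.3·0.9234 + 0.15·0.0766) ≈ 0.9602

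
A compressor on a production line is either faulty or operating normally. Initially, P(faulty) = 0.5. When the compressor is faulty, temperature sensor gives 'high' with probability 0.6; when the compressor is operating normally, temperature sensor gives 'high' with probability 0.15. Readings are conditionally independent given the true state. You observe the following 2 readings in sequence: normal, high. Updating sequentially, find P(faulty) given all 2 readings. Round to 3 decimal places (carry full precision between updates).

0.653

After 'normal': P(faulty) = 0.4·0.5000 / (0.4·0.5000 + 0.85·0.5000) ≈ 0.3200
After 'high': P(faulty) = 0.6·0.3200 / (0.6·0.3200 + 0.15·0.6800) ≈ 0.6531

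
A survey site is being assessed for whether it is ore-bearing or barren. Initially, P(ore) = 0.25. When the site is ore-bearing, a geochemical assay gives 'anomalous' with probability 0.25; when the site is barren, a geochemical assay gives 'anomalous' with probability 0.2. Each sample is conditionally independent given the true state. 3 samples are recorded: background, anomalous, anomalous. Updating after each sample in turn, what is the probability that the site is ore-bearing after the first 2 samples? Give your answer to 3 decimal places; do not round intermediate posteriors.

0.281

Apply Bayes' rule sequentially, carrying P(ore) forward.
After 'background': P(ore) = 0.75·0.2500 / (0.75·0.2500 + 0.8·0.7500) ≈ 0.2381
After 'anomalous': P(ore) = 0.25·0.2381 / (0.25·0.2381 + 0.2·0.7619) ≈ 0.2809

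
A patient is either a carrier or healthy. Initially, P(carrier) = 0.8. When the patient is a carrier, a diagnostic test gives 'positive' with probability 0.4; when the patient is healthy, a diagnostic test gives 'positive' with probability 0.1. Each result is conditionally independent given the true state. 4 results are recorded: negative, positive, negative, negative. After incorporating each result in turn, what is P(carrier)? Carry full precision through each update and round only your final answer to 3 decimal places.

0.826

After 'negative': P(carrier) = 0.6·0.8000 / (0.6·0.8000 + 0.9·0.2000) ≈ 0.7273
After 'positive': P(carrier) = 0.4·0.7273 / (0.4·0.7273 + 0.1·0.2727) ≈ 0.9143
After 'negative': P(carrier) = 0.6·0.9143 / (0.6·0.9143 + 0.9·0.0857) ≈ 0.8767
After 'negative': P(carrier) = 0.6·0.8767 / (0.6·0.8767 + 0.9·0.1233) ≈ 0.8258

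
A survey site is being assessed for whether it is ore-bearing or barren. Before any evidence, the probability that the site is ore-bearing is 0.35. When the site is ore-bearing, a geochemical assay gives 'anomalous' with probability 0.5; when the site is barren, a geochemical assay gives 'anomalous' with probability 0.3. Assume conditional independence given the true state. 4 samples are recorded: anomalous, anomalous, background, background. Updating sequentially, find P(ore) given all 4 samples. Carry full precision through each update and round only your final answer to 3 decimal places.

0.433

After 'anomalous': P(ore) = 0.5·0.3500 / (0.5·0.3500 + 0.3·0.6500) ≈ 0.4730
After 'anomalous': P(ore) = 0.5·0.4730 / (0.5·0.4730 + 0.3·0.5270) ≈ 0.5993
After 'background': P(ore) = 0.5·0.5993 / (0.5·0.5993 + 0.7·0.4007) ≈ 0.5165
After 'background': P(ore) = 0.5·0.5165 / (0.5·0.5165 + 0.7·0.4835) ≈ 0.4328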